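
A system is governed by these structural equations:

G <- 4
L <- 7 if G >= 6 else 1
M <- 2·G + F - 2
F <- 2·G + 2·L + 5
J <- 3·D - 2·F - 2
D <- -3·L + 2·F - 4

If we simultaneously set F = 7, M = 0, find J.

Setting F = 7, M = 0 by intervention discards those variables' equations.
L = 7 if G >= 6 else 1  [with G=4]  = 1
D = -3·L + 2·F - 4  [with L=1, F=7]  = 7
J = 3·D - 2·F - 2  [with D=7, F=7]  = 5

5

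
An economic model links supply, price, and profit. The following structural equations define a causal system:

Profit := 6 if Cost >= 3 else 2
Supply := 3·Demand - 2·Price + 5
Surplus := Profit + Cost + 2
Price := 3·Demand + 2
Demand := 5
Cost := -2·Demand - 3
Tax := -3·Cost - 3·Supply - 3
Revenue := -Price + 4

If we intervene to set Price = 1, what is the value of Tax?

-18

Under do(Price=1), the mechanism Price := 3·Demand + 2 is discarded; Price is fixed at 1.
Supply = 3·Demand - 2·Price + 5  [with Demand=5, Price=1]  = 18
Cost = -2·Demand - 3  [with Demand=5]  = -13
Tax = -3·Cost - 3·Supply - 3  [with Cost=-13, Supply=18]  = -18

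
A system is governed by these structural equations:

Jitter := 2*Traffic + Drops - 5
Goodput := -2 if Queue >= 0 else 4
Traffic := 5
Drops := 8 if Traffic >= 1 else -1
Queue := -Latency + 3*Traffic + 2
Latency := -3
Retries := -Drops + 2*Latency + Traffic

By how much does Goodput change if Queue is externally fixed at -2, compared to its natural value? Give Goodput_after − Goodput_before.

6

The intervention breaks the incoming arrows to Queue: Queue := -Latency + 3*Traffic + 2 no longer applies, and Queue = -2.
Goodput = -2 if Queue >= 0 else 4  [with Queue=-2]  = 4
Without intervention: Queue = -Latency + 3*Traffic + 2  [with Latency=-3, Traffic=5]  = 20; Goodput = -2 if Queue >= 0 else 4  [with Queue=20]  = -2.
Change = 4 − (-2) = 6.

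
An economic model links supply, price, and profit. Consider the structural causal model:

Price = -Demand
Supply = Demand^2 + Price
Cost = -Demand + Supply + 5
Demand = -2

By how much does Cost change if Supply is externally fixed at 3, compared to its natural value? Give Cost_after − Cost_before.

The intervention breaks the incoming arrows to Supply: Supply = Demand^2 + Price no longer applies, and Supply = 3.
Cost = -Demand + Supply + 5  [with Demand=-2, Supply=3]  = 10
Without intervention: Price = -Demand  [with Demand=-2]  = 2; Supply = Demand^2 + Price  [with Demand=-2, Price=2]  = 6; Cost = -Demand + Supply + 5  [with Demand=-2, Supply=6]  = 13.
Change = 10 − 13 = -3.

-3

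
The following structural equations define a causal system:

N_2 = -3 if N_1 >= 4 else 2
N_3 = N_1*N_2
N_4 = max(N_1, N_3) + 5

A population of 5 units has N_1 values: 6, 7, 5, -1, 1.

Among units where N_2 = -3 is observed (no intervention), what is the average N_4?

11

E[N_4|N_2=-3] averages over only the 3 units with N_2=-3 (N_1 = 6, 7, 5): N_4 = 11, 12, 10, mean 11.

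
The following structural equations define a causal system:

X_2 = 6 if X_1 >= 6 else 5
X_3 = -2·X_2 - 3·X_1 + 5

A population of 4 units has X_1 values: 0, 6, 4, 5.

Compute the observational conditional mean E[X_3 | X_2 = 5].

Observing X_2=5 restricts to units where X_2's equation naturally yields 5: X_1 ∈ {0, 4, 5}. In that subpopulation X_3 = -5, -17, -20, mean -14.

-14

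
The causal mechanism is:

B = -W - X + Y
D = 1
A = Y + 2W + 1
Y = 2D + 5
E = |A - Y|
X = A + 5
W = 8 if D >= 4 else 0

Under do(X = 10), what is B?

Intervening sets X = 10 and removes its equation (X = A + 5).
Y = 2D + 5  [with D=1]  = 7
W = 8 if D >= 4 else 0  [with D=1]  = 0
B = -W - X + Y  [with W=0, X=10, Y=7]  = -3

-3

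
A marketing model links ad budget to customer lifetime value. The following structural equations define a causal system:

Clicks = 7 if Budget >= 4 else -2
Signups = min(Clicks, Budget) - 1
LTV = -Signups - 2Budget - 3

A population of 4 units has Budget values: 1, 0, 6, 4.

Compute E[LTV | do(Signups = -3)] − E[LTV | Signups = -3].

-4.5

The intervention sets Signups=-3 in all 4 units regardless of Budget. Recomputing LTV per unit gives -2, 0, -12, -8; average -5.5.
Conditioning on Signups=-3 selects the 2 unit(s) with Budget ∈ {1, 0}. Their LTV values: -2, 0. Mean = -1.
Difference = -5.5 − (-1) = -4.5.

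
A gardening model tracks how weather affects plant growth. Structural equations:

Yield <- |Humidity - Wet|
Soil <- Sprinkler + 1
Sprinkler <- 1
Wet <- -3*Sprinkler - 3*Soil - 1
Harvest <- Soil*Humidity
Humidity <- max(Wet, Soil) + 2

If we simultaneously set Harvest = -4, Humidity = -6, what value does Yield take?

Setting Harvest = -4, Humidity = -6 by intervention discards those variables' equations.
Soil = Sprinkler + 1  [with Sprinkler=1]  = 2
Wet = -3*Sprinkler - 3*Soil - 1  [with Sprinkler=1, Soil=2]  = -10
Yield = |Humidity - Wet|  [with Humidity=-6, Wet=-10]  = 4

4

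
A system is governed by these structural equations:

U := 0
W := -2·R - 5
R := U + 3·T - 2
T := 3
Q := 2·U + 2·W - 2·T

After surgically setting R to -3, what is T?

Under do(R=-3), the mechanism R := U + 3·T - 2 is discarded; R is fixed at -3.
T is not downstream of the intervention, so its value is determined by the original equations.

3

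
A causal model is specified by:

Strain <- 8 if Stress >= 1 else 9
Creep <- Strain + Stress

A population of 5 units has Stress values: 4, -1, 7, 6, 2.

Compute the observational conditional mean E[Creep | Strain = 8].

Observing Strain=8 restricts to units where Strain's equation naturally yields 8: Stress ∈ {4, 7, 6, 2}. In that subpopulation Creep = 12, 15, 14, 10, mean 12.75.

12.75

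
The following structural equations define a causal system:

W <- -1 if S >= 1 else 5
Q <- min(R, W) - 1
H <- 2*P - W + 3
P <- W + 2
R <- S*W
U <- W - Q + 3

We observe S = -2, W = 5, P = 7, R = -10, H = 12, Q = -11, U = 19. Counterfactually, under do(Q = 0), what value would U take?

8

Intervening sets Q = 0 and removes its equation (Q <- min(R, W) - 1).
W = -1 if S >= 1 else 5  [with S=-2]  = 5
U = W - Q + 3  [with W=5, Q=0]  = 8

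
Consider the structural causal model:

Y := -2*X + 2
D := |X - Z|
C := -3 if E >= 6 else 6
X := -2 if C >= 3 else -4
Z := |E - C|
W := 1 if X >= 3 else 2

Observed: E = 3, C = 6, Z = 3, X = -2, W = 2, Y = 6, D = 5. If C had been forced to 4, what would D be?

3

Under do(C=4), the mechanism C := -3 if E >= 6 else 6 is discarded; C is fixed at 4.
Z = |E - C|  [with E=3, C=4]  = 1
X = -2 if C >= 3 else -4  [with C=4]  = -2
D = |X - Z|  [with X=-2, Z=1]  = 3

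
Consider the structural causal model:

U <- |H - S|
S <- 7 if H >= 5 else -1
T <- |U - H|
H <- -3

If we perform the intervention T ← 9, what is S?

The intervention breaks the incoming arrows to T: T <- |U - H| no longer applies, and T = 9.
Since S is not a descendant of the intervened variable, it is unaffected.
S = 7 if H >= 5 else -1  [with H=-3]  = -1

-1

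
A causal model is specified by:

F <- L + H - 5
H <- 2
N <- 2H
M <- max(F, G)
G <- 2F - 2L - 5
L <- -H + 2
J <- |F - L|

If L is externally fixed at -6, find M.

do(L=-6) replaces the equation L <- -H + 2 with the constant L = -6.
F = L + H - 5  [with L=-6, H=2]  = -9
G = 2F - 2L - 5  [with F=-9, L=-6]  = -11
M = max(F, G)  [with F=-9, G=-11]  = -9

-9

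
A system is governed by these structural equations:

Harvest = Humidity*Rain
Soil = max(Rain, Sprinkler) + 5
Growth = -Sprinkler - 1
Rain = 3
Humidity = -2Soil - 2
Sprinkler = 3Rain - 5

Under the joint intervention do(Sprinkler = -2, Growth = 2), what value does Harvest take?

-54

The joint intervention fixes Sprinkler = -2, Growth = 2, removing each variable's own equation.
Soil = max(Rain, Sprinkler) + 5  [with Rain=3, Sprinkler=-2]  = 8
Humidity = -2Soil - 2  [with Soil=8]  = -18
Harvest = Humidity*Rain  [with Humidity=-18, Rain=3]  = -54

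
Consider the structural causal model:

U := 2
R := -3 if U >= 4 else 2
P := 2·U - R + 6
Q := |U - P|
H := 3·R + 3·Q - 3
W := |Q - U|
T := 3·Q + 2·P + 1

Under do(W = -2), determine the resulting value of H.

do(W=-2) replaces the equation W := |Q - U| with the constant W = -2.
Since H is not a descendant of the intervened variable, it is unaffected.
R = -3 if U >= 4 else 2  [with U=2]  = 2
P = 2·U - R + 6  [with U=2, R=2]  = 8
Q = |U - P|  [with U=2, P=8]  = 6
H = 3·R + 3·Q - 3  [with R=2, Q=6]  = 21

21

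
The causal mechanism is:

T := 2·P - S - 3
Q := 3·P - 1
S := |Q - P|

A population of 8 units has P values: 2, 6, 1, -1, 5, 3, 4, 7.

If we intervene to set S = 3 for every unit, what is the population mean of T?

0.75

Under do(S=3), S's equation is replaced by S=3 for every unit. Per-unit T: -2, 6, -4, -8, 4, 0, 2, 8. Mean = 0.75.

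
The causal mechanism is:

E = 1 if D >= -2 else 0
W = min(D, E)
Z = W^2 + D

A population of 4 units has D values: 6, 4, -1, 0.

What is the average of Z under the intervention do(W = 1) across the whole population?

3.25

The intervention sets W=1 in all 4 units regardless of D. Recomputing Z per unit gives 7, 5, 0, 1; average 3.25.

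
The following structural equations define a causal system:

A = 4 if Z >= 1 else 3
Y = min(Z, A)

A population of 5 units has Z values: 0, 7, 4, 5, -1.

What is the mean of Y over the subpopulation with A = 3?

-0.5

Observing A=3 restricts to units where A's equation naturally yields 3: Z ∈ {0, -1}. In that subpopulation Y = 0, -1, mean -0.5.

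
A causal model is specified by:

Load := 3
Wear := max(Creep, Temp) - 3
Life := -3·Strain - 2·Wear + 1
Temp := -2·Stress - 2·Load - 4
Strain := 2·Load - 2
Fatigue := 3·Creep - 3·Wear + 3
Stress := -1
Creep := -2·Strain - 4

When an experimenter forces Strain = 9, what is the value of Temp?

-8

The intervention breaks the incoming arrows to Strain: Strain := 2·Load - 2 no longer applies, and Strain = 9.
Temp is not downstream of the intervention, so its value is determined by the original equations.
Temp = -2·Stress - 2·Load - 4  [with Stress=-1, Load=3]  = -8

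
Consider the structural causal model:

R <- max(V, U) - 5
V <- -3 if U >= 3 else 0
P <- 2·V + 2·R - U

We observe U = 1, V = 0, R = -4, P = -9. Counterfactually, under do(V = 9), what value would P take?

25

Under do(V=9), the mechanism V <- -3 if U >= 3 else 0 is discarded; V is fixed at 9.
R = max(V, U) - 5  [with V=9, U=1]  = 4
P = 2·V + 2·R - U  [with V=9, R=4, U=1]  = 25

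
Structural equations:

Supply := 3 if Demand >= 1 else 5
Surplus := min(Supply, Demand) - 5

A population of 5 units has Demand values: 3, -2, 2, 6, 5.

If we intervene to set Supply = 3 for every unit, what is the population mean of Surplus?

Every unit gets Supply=3 under the intervention. Surplus values become -2, -7, -3, -2, -2; E[Surplus|do(Supply=3)] = -3.2.

-3.2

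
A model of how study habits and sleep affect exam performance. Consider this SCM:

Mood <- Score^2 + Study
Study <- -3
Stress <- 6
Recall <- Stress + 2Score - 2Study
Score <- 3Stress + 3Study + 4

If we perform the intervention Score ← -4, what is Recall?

do(Score=-4) replaces the equation Score <- 3Stress + 3Study + 4 with the constant Score = -4.
Recall = Stress + 2Score - 2Study  [with Stress=6, Score=-4, Study=-3]  = 4

4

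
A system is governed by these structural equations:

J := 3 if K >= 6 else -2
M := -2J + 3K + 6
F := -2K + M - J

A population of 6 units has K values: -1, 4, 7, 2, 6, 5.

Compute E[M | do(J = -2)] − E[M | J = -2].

Under do(J=-2), J's equation is replaced by J=-2 for every unit. Per-unit M: 7, 22, 31, 16, 28, 25. Mean = 21.5.
Conditioning on J=-2 selects the 4 unit(s) with K ∈ {-1, 4, 2, 5}. Their M values: 7, 22, 16, 25. Mean = 17.5.
Difference = 21.5 − 17.5 = 4.

4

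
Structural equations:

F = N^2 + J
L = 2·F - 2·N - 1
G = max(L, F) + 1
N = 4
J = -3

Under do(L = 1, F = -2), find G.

2

The joint intervention fixes L = 1, F = -2, removing each variable's own equation.
G = max(L, F) + 1  [with L=1, F=-2]  = 2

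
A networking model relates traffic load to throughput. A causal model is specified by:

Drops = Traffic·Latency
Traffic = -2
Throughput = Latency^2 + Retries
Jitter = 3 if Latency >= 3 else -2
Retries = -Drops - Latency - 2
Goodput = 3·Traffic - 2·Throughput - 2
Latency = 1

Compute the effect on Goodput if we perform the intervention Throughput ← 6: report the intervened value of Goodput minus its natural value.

-12

Intervening sets Throughput = 6 and removes its equation (Throughput = Latency^2 + Retries).
Goodput = 3·Traffic - 2·Throughput - 2  [with Traffic=-2, Throughput=6]  = -20
Without intervention: Drops = Traffic·Latency  [with Traffic=-2, Latency=1]  = -2; Retries = -Drops - Latency - 2  [with Drops=-2, Latency=1]  = -1; Throughput = Latency^2 + Retries  [with Latency=1, Retries=-1]  = 0; Goodput = 3·Traffic - 2·Throughput - 2  [with Traffic=-2, Throughput=0]  = -8.
Change = -20 − (-8) = -12.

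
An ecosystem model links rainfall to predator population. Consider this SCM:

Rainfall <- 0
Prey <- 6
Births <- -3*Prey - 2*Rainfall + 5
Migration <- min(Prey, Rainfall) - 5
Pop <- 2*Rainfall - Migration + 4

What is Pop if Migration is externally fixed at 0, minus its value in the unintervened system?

Intervening sets Migration = 0 and removes its equation (Migration <- min(Prey, Rainfall) - 5).
Pop = 2*Rainfall - Migration + 4  [with Rainfall=0, Migration=0]  = 4
Without intervention: Migration = min(Prey, Rainfall) - 5  [with Prey=6, Rainfall=0]  = -5; Pop = 2*Rainfall - Migration + 4  [with Rainfall=0, Migration=-5]  = 9.
Change = 4 − 9 = -5.

-5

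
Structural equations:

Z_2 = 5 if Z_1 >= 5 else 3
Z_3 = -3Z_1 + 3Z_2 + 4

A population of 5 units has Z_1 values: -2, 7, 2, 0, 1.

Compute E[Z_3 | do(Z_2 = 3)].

8.2

The intervention sets Z_2=3 in all 5 units regardless of Z_1. Recomputing Z_3 per unit gives 19, -8, 7, 13, 10; average 8.2.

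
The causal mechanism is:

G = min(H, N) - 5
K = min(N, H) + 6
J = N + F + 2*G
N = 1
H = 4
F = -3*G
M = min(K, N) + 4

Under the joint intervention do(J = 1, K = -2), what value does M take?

2

Under do(J = 1, K = -2), each intervened variable's structural equation is replaced by its fixed value.
M = min(K, N) + 4  [with K=-2, N=1]  = 2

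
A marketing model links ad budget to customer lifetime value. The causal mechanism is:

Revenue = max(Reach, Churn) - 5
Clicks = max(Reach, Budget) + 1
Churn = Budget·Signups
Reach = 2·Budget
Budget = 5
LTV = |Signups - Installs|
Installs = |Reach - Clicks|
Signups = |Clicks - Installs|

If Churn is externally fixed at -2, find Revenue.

Intervening sets Churn = -2 and removes its equation (Churn = Budget·Signups).
Reach = 2·Budget  [with Budget=5]  = 10
Revenue = max(Reach, Churn) - 5  [with Reach=10, Churn=-2]  = 5

5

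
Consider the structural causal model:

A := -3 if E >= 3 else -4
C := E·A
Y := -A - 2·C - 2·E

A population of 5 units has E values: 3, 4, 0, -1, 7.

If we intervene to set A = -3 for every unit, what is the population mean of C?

-7.8

do(A=-3) breaks A's dependence on E. With A=-3 fixed, C across the units is -9, -12, 0, 3, -21, mean -7.8.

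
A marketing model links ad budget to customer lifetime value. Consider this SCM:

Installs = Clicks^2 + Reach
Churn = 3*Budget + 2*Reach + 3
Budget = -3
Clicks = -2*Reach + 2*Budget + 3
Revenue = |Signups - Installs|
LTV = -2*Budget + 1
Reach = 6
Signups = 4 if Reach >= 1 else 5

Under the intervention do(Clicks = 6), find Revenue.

38

The intervention breaks the incoming arrows to Clicks: Clicks = -2*Reach + 2*Budget + 3 no longer applies, and Clicks = 6.
Installs = Clicks^2 + Reach  [with Clicks=6, Reach=6]  = 42
Signups = 4 if Reach >= 1 else 5  [with Reach=6]  = 4
Revenue = |Signups - Installs|  [with Signups=4, Installs=42]  = 38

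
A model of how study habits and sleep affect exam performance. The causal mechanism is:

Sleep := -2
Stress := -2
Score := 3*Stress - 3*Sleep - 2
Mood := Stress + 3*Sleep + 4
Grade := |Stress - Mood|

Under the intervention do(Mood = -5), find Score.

Under do(Mood=-5), the mechanism Mood := Stress + 3*Sleep + 4 is discarded; Mood is fixed at -5.
Since Score is not a descendant of the intervened variable, it is unaffected.
Score = 3*Stress - 3*Sleep - 2  [with Stress=-2, Sleep=-2]  = -2

-2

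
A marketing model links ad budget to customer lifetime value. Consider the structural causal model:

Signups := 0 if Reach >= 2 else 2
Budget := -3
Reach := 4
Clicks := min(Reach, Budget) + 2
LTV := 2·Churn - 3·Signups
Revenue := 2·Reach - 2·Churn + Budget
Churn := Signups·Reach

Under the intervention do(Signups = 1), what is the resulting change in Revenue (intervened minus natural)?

Under do(Signups=1), the mechanism Signups := 0 if Reach >= 2 else 2 is discarded; Signups is fixed at 1.
Churn = Signups·Reach  [with Signups=1, Reach=4]  = 4
Revenue = 2·Reach - 2·Churn + Budget  [with Reach=4, Churn=4, Budget=-3]  = -3
Without intervention: Signups = 0 if Reach >= 2 else 2  [with Reach=4]  = 0; Churn = Signups·Reach  [with Signups=0, Reach=4]  = 0; Revenue = 2·Reach - 2·Churn + Budget  [with Reach=4, Churn=0, Budget=-3]  = 5.
Change = -3 − 5 = -8.

-8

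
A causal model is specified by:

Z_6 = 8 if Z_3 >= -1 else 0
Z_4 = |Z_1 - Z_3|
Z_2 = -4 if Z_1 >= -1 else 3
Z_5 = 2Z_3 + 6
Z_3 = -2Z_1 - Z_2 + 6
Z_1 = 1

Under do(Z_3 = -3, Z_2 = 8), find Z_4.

4

The joint intervention fixes Z_3 = -3, Z_2 = 8, removing each variable's own equation.
Z_4 = |Z_1 - Z_3|  [with Z_1=1, Z_3=-3]  = 4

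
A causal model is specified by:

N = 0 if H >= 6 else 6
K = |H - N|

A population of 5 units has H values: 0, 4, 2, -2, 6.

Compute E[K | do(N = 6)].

4

Under do(N=6), N's equation is replaced by N=6 for every unit. Per-unit K: 6, 2, 4, 8, 0. Mean = 4.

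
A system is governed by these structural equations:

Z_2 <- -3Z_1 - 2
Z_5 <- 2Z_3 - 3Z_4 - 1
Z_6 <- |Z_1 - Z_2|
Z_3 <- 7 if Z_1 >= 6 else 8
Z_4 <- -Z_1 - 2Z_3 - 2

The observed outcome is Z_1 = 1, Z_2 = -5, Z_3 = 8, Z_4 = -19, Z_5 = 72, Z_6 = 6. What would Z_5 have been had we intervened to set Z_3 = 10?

do(Z_3=10) replaces the equation Z_3 <- 7 if Z_1 >= 6 else 8 with the constant Z_3 = 10.
Z_4 = -Z_1 - 2Z_3 - 2  [with Z_1=1, Z_3=10]  = -23
Z_5 = 2Z_3 - 3Z_4 - 1  [with Z_3=10, Z_4=-23]  = 88

88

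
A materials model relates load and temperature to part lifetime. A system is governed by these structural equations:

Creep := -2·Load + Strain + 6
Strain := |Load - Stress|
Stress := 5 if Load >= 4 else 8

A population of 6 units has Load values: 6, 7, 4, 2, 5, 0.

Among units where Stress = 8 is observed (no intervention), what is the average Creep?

Conditioning on Stress=8 selects the 2 unit(s) with Load ∈ {2, 0}. Their Creep values: 8, 14. Mean = 11.

11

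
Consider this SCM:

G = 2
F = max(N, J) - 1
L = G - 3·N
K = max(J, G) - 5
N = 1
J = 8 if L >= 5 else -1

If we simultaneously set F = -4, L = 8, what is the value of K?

Under do(F = -4, L = 8), each intervened variable's structural equation is replaced by its fixed value.
J = 8 if L >= 5 else -1  [with L=8]  = 8
K = max(J, G) - 5  [with J=8, G=2]  = 3

3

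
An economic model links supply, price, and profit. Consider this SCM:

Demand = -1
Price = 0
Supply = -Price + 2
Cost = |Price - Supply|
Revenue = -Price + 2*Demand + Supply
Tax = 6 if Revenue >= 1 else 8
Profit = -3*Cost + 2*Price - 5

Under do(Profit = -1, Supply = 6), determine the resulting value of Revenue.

Under do(Profit = -1, Supply = 6), each intervened variable's structural equation is replaced by its fixed value.
Revenue = -Price + 2*Demand + Supply  [with Price=0, Demand=-1, Supply=6]  = 4

4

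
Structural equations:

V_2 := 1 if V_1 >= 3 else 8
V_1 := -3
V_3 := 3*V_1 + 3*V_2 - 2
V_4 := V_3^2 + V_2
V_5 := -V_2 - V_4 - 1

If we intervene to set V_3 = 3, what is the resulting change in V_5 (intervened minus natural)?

do(V_3=3) replaces the equation V_3 := 3*V_1 + 3*V_2 - 2 with the constant V_3 = 3.
V_2 = 1 if V_1 >= 3 else 8  [with V_1=-3]  = 8
V_4 = V_3^2 + V_2  [with V_3=3, V_2=8]  = 17
V_5 = -V_2 - V_4 - 1  [with V_2=8, V_4=17]  = -26
Without intervention: V_2 = 1 if V_1 >= 3 else 8  [with V_1=-3]  = 8; V_3 = 3*V_1 + 3*V_2 - 2  [with V_1=-3, V_2=8]  = 13; V_4 = V_3^2 + V_2  [with V_3=13, V_2=8]  = 177; V_5 = -V_2 - V_4 - 1  [with V_2=8, V_4=177]  = -186.
Change = -26 − (-186) = 160.

160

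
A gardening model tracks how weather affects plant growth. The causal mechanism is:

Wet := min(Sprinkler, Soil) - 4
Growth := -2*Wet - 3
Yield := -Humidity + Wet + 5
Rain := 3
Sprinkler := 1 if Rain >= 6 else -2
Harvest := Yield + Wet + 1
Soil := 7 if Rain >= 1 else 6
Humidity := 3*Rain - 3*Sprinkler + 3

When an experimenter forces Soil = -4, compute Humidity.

The intervention breaks the incoming arrows to Soil: Soil := 7 if Rain >= 1 else 6 no longer applies, and Soil = -4.
No directed path runs from Soil to Humidity, so Humidity keeps its natural value.
Sprinkler = 1 if Rain >= 6 else -2  [with Rain=3]  = -2
Humidity = 3*Rain - 3*Sprinkler + 3  [with Rain=3, Sprinkler=-2]  = 18

18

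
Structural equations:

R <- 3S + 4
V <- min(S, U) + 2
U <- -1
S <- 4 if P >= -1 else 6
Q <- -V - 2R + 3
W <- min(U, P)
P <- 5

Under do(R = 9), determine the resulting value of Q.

-16

Under do(R=9), the mechanism R <- 3S + 4 is discarded; R is fixed at 9.
S = 4 if P >= -1 else 6  [with P=5]  = 4
V = min(S, U) + 2  [with S=4, U=-1]  = 1
Q = -V - 2R + 3  [with V=1, R=9]  = -16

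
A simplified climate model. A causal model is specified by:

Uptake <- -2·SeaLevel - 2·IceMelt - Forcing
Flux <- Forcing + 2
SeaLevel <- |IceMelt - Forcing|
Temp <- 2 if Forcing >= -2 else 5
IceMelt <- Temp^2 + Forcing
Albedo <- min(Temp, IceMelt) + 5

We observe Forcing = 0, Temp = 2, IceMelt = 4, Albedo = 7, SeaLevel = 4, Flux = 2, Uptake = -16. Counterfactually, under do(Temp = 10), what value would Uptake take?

-400

Under do(Temp=10), the mechanism Temp <- 2 if Forcing >= -2 else 5 is discarded; Temp is fixed at 10.
IceMelt = Temp^2 + Forcing  [with Temp=10, Forcing=0]  = 100
SeaLevel = |IceMelt - Forcing|  [with IceMelt=100, Forcing=0]  = 100
Uptake = -2·SeaLevel - 2·IceMelt - Forcing  [with SeaLevel=100, IceMelt=100, Forcing=0]  = -400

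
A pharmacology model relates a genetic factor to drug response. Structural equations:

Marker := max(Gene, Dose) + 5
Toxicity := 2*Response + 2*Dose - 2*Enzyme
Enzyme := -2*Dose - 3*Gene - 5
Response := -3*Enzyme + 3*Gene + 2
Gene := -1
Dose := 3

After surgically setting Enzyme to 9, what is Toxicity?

-68

The intervention breaks the incoming arrows to Enzyme: Enzyme := -2*Dose - 3*Gene - 5 no longer applies, and Enzyme = 9.
Response = -3*Enzyme + 3*Gene + 2  [with Enzyme=9, Gene=-1]  = -28
Toxicity = 2*Response + 2*Dose - 2*Enzyme  [with Response=-28, Dose=3, Enzyme=9]  = -68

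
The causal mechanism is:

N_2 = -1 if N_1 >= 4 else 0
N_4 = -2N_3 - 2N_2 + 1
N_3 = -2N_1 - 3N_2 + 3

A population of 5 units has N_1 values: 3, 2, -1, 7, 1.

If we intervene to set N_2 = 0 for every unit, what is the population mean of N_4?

The intervention sets N_2=0 in all 5 units regardless of N_1. Recomputing N_4 per unit gives 7, 3, -9, 23, -1; average 4.6.

4.6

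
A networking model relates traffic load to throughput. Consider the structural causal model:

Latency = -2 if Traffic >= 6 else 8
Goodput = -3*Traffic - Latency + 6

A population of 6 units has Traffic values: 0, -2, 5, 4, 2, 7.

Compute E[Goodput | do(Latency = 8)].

-10

do(Latency=8) breaks Latency's dependence on Traffic. With Latency=8 fixed, Goodput across the units is -2, 4, -17, -14, -8, -23, mean -10.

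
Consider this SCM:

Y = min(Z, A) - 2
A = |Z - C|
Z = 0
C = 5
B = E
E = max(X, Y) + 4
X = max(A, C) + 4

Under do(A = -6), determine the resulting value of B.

The intervention breaks the incoming arrows to A: A = |Z - C| no longer applies, and A = -6.
X = max(A, C) + 4  [with A=-6, C=5]  = 9
Y = min(Z, A) - 2  [with Z=0, A=-6]  = -8
E = max(X, Y) + 4  [with X=9, Y=-8]  = 13
B = E  [with E=13]  = 13

13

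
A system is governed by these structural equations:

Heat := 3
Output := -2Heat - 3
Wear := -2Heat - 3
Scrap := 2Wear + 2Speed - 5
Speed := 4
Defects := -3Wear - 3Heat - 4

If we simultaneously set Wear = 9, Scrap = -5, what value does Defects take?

-40

The joint intervention fixes Wear = 9, Scrap = -5, removing each variable's own equation.
Defects = -3Wear - 3Heat - 4  [with Wear=9, Heat=3]  = -40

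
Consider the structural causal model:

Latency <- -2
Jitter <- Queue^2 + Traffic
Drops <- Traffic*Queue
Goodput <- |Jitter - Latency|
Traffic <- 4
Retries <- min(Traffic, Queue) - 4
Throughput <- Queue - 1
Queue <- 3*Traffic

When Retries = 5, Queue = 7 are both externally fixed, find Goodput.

Under do(Retries = 5, Queue = 7), each intervened variable's structural equation is replaced by its fixed value.
Jitter = Queue^2 + Traffic  [with Queue=7, Traffic=4]  = 53
Goodput = |Jitter - Latency|  [with Jitter=53, Latency=-2]  = 55

55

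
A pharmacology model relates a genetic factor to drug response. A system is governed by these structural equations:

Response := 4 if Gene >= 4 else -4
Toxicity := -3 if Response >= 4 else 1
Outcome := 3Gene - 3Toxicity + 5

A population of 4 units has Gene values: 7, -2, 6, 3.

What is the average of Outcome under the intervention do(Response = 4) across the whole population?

do(Response=4) breaks Response's dependence on Gene. With Response=4 fixed, Outcome across the units is 35, 8, 32, 23, mean 24.5.

24.5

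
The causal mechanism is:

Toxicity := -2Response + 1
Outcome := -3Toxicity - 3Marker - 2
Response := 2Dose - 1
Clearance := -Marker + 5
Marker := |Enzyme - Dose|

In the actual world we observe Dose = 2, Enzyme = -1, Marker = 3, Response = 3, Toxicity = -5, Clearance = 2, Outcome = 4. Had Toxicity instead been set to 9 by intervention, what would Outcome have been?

-38

Under do(Toxicity=9), the mechanism Toxicity := -2Response + 1 is discarded; Toxicity is fixed at 9.
Marker = |Enzyme - Dose|  [with Enzyme=-1, Dose=2]  = 3
Outcome = -3Toxicity - 3Marker - 2  [with Toxicity=9, Marker=3]  = -38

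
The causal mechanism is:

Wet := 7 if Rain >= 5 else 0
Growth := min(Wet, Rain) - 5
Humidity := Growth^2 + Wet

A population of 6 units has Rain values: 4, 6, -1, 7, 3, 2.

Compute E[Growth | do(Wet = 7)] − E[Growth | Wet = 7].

Under do(Wet=7), Wet's equation is replaced by Wet=7 for every unit. Per-unit Growth: -1, 1, -6, 2, -2, -3. Mean = -1.5.
Conditioning on Wet=7 selects the 2 unit(s) with Rain ∈ {6, 7}. Their Growth values: 1, 2. Mean = 1.5.
Difference = -1.5 − 1.5 = -3.

-3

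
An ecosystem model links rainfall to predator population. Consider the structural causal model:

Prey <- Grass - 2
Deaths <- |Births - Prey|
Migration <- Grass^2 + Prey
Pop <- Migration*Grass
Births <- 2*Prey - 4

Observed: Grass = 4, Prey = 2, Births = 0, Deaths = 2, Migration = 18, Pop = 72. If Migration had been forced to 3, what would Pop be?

The intervention breaks the incoming arrows to Migration: Migration <- Grass^2 + Prey no longer applies, and Migration = 3.
Pop = Migration*Grass  [with Migration=3, Grass=4]  = 12

12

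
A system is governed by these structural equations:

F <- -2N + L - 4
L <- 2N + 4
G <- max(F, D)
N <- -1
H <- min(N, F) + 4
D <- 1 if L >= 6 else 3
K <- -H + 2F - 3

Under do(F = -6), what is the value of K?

The intervention breaks the incoming arrows to F: F <- -2N + L - 4 no longer applies, and F = -6.
H = min(N, F) + 4  [with N=-1, F=-6]  = -2
K = -H + 2F - 3  [with H=-2, F=-6]  = -13

-13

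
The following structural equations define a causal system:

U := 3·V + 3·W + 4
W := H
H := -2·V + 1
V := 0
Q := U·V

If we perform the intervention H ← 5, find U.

19

Under do(H=5), the mechanism H := -2·V + 1 is discarded; H is fixed at 5.
W = H  [with H=5]  = 5
U = 3·V + 3·W + 4  [with V=0, W=5]  = 19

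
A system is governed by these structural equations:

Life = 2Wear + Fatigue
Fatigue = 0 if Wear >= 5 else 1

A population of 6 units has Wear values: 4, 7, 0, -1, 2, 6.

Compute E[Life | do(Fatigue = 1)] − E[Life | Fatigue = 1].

3.5

Every unit gets Fatigue=1 under the intervention. Life values become 9, 15, 1, -1, 5, 13; E[Life|do(Fatigue=1)] = 7.
Conditioning on Fatigue=1 selects the 4 unit(s) with Wear ∈ {4, 0, -1, 2}. Their Life values: 9, 1, -1, 5. Mean = 3.5.
Difference = 7 − 3.5 = 3.5.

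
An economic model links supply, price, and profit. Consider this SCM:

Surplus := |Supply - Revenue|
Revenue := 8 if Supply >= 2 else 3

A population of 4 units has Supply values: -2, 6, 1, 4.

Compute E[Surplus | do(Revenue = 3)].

Every unit gets Revenue=3 under the intervention. Surplus values become 5, 3, 2, 1; E[Surplus|do(Revenue=3)] = 2.75.

2.75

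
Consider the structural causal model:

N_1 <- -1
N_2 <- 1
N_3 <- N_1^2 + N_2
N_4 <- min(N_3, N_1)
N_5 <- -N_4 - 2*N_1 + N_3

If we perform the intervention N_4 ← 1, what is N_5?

Intervening sets N_4 = 1 and removes its equation (N_4 <- min(N_3, N_1)).
N_3 = N_1^2 + N_2  [with N_1=-1, N_2=1]  = 2
N_5 = -N_4 - 2*N_1 + N_3  [with N_4=1, N_1=-1, N_3=2]  = 3

3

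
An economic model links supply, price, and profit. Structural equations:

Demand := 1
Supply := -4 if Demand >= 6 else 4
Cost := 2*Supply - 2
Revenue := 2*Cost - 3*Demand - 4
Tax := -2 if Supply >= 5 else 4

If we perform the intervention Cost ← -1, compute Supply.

Under do(Cost=-1), the mechanism Cost := 2*Supply - 2 is discarded; Cost is fixed at -1.
Since Supply is not a descendant of the intervened variable, it is unaffected.
Supply = -4 if Demand >= 6 else 4  [with Demand=1]  = 4

4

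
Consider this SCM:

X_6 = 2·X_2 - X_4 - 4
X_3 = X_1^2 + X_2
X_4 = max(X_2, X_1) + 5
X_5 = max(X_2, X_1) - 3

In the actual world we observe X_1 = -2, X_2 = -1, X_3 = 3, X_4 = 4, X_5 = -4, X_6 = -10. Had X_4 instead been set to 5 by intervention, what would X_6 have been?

Under do(X_4=5), the mechanism X_4 = max(X_2, X_1) + 5 is discarded; X_4 is fixed at 5.
X_6 = 2·X_2 - X_4 - 4  [with X_2=-1, X_4=5]  = -11

-11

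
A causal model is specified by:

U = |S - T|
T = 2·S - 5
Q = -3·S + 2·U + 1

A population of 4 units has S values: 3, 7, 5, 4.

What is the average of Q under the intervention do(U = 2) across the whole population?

-9.25

Under do(U=2), U's equation is replaced by U=2 for every unit. Per-unit Q: -4, -16, -10, -7. Mean = -9.25.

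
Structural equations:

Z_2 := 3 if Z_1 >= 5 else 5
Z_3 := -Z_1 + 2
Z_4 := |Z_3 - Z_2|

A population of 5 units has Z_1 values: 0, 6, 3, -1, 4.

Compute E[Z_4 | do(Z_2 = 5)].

Every unit gets Z_2=5 under the intervention. Z_4 values become 3, 9, 6, 2, 7; E[Z_4|do(Z_2=5)] = 5.4.

5.4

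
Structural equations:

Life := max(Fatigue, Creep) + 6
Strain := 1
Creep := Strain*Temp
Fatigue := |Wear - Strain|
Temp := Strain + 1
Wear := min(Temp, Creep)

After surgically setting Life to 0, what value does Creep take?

2

do(Life=0) replaces the equation Life := max(Fatigue, Creep) + 6 with the constant Life = 0.
Creep is not downstream of the intervention, so its value is determined by the original equations.
Temp = Strain + 1  [with Strain=1]  = 2
Creep = Strain*Temp  [with Strain=1, Temp=2]  = 2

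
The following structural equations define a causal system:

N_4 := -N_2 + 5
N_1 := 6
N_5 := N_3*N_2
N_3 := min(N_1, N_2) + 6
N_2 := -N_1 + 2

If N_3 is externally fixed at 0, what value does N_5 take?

do(N_3=0) replaces the equation N_3 := min(N_1, N_2) + 6 with the constant N_3 = 0.
N_2 = -N_1 + 2  [with N_1=6]  = -4
N_5 = N_3*N_2  [with N_3=0, N_2=-4]  = 0

0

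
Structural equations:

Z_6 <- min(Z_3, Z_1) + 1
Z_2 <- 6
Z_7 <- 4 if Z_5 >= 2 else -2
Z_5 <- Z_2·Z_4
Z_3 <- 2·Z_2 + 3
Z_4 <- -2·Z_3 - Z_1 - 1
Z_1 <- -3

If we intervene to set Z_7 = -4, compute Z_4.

-28

Under do(Z_7=-4), the mechanism Z_7 <- 4 if Z_5 >= 2 else -2 is discarded; Z_7 is fixed at -4.
Since Z_4 is not a descendant of the intervened variable, it is unaffected.
Z_3 = 2·Z_2 + 3  [with Z_2=6]  = 15
Z_4 = -2·Z_3 - Z_1 - 1  [with Z_3=15, Z_1=-3]  = -28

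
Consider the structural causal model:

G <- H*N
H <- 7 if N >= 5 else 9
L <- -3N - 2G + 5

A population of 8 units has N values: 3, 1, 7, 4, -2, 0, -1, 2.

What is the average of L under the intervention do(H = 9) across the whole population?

The intervention sets H=9 in all 8 units regardless of N. Recomputing L per unit gives -58, -16, -142, -79, 47, 5, 26, -37; average -31.75.

-31.75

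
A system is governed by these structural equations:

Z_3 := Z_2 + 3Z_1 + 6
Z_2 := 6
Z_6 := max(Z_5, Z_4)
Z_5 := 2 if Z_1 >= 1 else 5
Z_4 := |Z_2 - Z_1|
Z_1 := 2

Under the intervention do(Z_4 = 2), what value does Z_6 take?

Under do(Z_4=2), the mechanism Z_4 := |Z_2 - Z_1| is discarded; Z_4 is fixed at 2.
Z_5 = 2 if Z_1 >= 1 else 5  [with Z_1=2]  = 2
Z_6 = max(Z_5, Z_4)  [with Z_5=2, Z_4=2]  = 2

2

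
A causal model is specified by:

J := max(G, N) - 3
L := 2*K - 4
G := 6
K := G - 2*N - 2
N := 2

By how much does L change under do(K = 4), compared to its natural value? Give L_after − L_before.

do(K=4) replaces the equation K := G - 2*N - 2 with the constant K = 4.
L = 2*K - 4  [with K=4]  = 4
Without intervention: K = G - 2*N - 2  [with G=6, N=2]  = 0; L = 2*K - 4  [with K=0]  = -4.
Change = 4 − (-4) = 8.

8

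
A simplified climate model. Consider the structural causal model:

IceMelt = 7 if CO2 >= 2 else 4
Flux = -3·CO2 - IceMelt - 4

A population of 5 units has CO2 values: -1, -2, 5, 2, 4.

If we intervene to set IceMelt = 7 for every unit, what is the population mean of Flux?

-15.8

The intervention sets IceMelt=7 in all 5 units regardless of CO2. Recomputing Flux per unit gives -8, -5, -26, -17, -23; average -15.8.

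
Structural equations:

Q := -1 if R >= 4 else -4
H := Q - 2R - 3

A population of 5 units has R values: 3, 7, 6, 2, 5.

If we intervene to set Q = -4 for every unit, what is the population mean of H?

-16.2

Every unit gets Q=-4 under the intervention. H values become -13, -21, -19, -11, -17; E[H|do(Q=-4)] = -16.2.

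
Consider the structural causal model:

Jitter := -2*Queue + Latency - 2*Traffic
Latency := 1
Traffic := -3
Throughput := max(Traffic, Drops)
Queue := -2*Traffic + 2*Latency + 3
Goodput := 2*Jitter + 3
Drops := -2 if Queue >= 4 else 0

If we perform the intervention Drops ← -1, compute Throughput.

Under do(Drops=-1), the mechanism Drops := -2 if Queue >= 4 else 0 is discarded; Drops is fixed at -1.
Throughput = max(Traffic, Drops)  [with Traffic=-3, Drops=-1]  = -1

-1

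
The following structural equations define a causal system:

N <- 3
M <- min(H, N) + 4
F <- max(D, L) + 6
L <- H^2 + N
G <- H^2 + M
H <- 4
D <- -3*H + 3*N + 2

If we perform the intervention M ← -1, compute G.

15

Under do(M=-1), the mechanism M <- min(H, N) + 4 is discarded; M is fixed at -1.
G = H^2 + M  [with H=4, M=-1]  = 15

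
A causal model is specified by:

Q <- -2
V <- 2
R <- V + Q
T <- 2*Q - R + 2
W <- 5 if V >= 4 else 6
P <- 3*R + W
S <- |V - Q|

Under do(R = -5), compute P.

-9

The intervention breaks the incoming arrows to R: R <- V + Q no longer applies, and R = -5.
W = 5 if V >= 4 else 6  [with V=2]  = 6
P = 3*R + W  [with R=-5, W=6]  = -9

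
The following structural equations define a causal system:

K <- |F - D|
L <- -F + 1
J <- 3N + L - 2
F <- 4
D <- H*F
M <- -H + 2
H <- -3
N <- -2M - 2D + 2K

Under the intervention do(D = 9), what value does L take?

-3

Under do(D=9), the mechanism D <- H*F is discarded; D is fixed at 9.
Since L is not a descendant of the intervened variable, it is unaffected.
L = -F + 1  [with F=4]  = -3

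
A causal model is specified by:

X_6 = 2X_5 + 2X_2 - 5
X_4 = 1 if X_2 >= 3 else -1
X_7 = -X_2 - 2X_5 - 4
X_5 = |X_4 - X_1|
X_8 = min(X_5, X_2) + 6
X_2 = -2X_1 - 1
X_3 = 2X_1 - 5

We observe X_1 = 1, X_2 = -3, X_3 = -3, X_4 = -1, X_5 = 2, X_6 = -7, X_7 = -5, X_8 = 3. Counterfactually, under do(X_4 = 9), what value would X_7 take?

-17

The intervention breaks the incoming arrows to X_4: X_4 = 1 if X_2 >= 3 else -1 no longer applies, and X_4 = 9.
X_2 = -2X_1 - 1  [with X_1=1]  = -3
X_5 = |X_4 - X_1|  [with X_4=9, X_1=1]  = 8
X_7 = -X_2 - 2X_5 - 4  [with X_2=-3, X_5=8]  = -17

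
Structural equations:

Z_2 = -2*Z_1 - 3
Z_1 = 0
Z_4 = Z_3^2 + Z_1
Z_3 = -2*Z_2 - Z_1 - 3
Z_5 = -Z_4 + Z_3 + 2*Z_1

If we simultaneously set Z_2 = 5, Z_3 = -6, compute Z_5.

-42

Under do(Z_2 = 5, Z_3 = -6), each intervened variable's structural equation is replaced by its fixed value.
Z_4 = Z_3^2 + Z_1  [with Z_3=-6, Z_1=0]  = 36
Z_5 = -Z_4 + Z_3 + 2*Z_1  [with Z_4=36, Z_3=-6, Z_1=0]  = -42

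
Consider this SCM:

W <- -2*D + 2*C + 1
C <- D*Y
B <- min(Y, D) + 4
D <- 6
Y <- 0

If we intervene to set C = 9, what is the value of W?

7

do(C=9) replaces the equation C <- D*Y with the constant C = 9.
W = -2*D + 2*C + 1  [with D=6, C=9]  = 7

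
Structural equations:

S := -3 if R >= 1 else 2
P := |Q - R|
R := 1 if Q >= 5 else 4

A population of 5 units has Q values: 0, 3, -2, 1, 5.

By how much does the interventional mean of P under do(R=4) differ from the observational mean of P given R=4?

The intervention sets R=4 in all 5 units regardless of Q. Recomputing P per unit gives 4, 1, 6, 3, 1; average 3.
E[P|R=4] averages over only the 4 units with R=4 (Q = 0, 3, -2, 1): P = 4, 1, 6, 3, mean 3.5.
Difference = 3 − 3.5 = -0.5.

-0.5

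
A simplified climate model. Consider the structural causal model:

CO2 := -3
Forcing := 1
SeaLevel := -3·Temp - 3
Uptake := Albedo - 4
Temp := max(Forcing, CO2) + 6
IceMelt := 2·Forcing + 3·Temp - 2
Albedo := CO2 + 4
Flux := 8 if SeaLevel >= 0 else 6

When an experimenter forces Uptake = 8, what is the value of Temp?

Under do(Uptake=8), the mechanism Uptake := Albedo - 4 is discarded; Uptake is fixed at 8.
No directed path runs from Uptake to Temp, so Temp keeps its natural value.
Temp = max(Forcing, CO2) + 6  [with Forcing=1, CO2=-3]  = 7

7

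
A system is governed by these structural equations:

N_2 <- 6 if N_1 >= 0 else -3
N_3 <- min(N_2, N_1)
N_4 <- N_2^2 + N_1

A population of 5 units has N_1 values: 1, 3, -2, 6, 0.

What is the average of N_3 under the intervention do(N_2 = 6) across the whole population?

1.6

Every unit gets N_2=6 under the intervention. N_3 values become 1, 3, -2, 6, 0; E[N_3|do(N_2=6)] = 1.6.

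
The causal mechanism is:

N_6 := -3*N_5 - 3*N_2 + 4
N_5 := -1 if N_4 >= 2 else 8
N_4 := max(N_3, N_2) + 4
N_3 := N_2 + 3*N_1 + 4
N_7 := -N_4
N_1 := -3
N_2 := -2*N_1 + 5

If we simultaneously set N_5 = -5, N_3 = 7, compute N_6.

-14

The joint intervention fixes N_5 = -5, N_3 = 7, removing each variable's own equation.
N_2 = -2*N_1 + 5  [with N_1=-3]  = 11
N_6 = -3*N_5 - 3*N_2 + 4  [with N_5=-5, N_2=11]  = -14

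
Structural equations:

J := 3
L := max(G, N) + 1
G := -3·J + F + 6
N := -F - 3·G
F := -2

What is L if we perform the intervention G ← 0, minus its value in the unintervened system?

do(G=0) replaces the equation G := -3·J + F + 6 with the constant G = 0.
N = -F - 3·G  [with F=-2, G=0]  = 2
L = max(G, N) + 1  [with G=0, N=2]  = 3
Without intervention: G = -3·J + F + 6  [with J=3, F=-2]  = -5; N = -F - 3·G  [with F=-2, G=-5]  = 17; L = max(G, N) + 1  [with G=-5, N=17]  = 18.
Change = 3 − 18 = -15.

-15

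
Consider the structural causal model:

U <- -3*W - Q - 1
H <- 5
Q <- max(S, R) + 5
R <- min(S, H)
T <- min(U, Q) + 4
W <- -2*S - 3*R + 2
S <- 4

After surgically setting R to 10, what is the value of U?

The intervention breaks the incoming arrows to R: R <- min(S, H) no longer applies, and R = 10.
Q = max(S, R) + 5  [with S=4, R=10]  = 15
W = -2*S - 3*R + 2  [with S=4, R=10]  = -36
U = -3*W - Q - 1  [with W=-36, Q=15]  = 92

92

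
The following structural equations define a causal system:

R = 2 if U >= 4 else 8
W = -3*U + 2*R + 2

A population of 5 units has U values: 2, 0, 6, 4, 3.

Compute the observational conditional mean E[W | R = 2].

Conditioning on R=2 selects the 2 unit(s) with U ∈ {6, 4}. Their W values: -12, -6. Mean = -9.

-9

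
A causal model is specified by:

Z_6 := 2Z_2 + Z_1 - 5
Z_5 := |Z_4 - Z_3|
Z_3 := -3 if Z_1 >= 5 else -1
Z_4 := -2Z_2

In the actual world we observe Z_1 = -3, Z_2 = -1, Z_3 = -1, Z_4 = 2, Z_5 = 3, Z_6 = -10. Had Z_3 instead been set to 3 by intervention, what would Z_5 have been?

do(Z_3=3) replaces the equation Z_3 := -3 if Z_1 >= 5 else -1 with the constant Z_3 = 3.
Z_4 = -2Z_2  [with Z_2=-1]  = 2
Z_5 = |Z_4 - Z_3|  [with Z_4=2, Z_3=3]  = 1

1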